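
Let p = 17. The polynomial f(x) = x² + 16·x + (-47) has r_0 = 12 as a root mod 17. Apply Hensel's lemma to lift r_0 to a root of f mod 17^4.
r_3 = 18797 (mod 83521)

Hensel: r_{i+1} = r_i − f(r_i)·(f′(r_i))^{-1} mod 17^{i+2}, f′(x) = 2x + 16. Iterate:
  r_0 = 12 (mod 17)
  r_1 = 12 (mod 289)
  r_2 = 4058 (mod 4913)
  r_3 = 18797 (mod 83521)
Final: r = 18797 satisfies f(r) ≡ 0 mod 17^4.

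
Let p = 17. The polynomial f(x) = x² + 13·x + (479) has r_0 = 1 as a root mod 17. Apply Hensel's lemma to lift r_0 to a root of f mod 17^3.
r_2 = 3860 (mod 4913)

Hensel: r_{i+1} = r_i − f(r_i)·(f′(r_i))^{-1} mod 17^{i+2}, f′(x) = 2x + 13. Iterate:
  r_0 = 1 (mod 17)
  r_1 = 103 (mod 289)
  r_2 = 3860 (mod 4913)
Final: r = 3860 satisfies f(r) ≡ 0 mod 17^3.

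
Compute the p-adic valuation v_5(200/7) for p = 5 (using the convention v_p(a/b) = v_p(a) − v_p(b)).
v_5(200/7) = 2

Factor powers of 5 from the numerator and denominator of the reduced fraction: 200 = 5^2 · 8 and 7 = 5^0 · 7. Apply v_p(a/b) = v_p(a) − v_p(b): v_5(200/7) = 2 − 0 = 2.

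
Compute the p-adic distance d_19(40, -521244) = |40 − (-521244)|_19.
d_19(40, -521244) = 1/130321

Step 1 — x − y = 40 − (-521244) = 521284. Step 2 — v_19(521284) = 4 (factor: 521284 = (19^4 · 4); the sign does not affect v_p). Step 3 — |x − y|_19 = 19^{-4} = 1/130321.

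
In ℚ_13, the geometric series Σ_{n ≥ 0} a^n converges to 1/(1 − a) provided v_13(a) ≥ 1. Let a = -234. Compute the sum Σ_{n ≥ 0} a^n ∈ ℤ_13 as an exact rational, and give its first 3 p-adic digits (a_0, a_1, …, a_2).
Σ a^n = 1/(1 − a) = 1/235;  first 3 digits = (1, 8, 10)

v_13(a) = 1 ≥ 1, so the series converges in ℤ_13 to 1/(1 − a) = 1/(1 − (-234)) = 1/235. Expand this rational in ℤ_13: compute digits iteratively via d_i = x_i mod 13, x_{i+1} = (x_i − d_i)/13. The first 3 digits are (1, 8, 10).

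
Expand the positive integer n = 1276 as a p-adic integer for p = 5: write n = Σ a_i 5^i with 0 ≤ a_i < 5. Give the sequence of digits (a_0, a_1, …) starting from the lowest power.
(a_0, a_1, …) = (1, 0, 1, 0, 2)

Repeated division by 5 gives the digits low-to-high: 1276 = 1 + 1·5^2 + 2·5^4. Digit sequence: (1, 0, 1, 0, 2).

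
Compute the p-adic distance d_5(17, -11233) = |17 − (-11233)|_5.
d_5(17, -11233) = 1/625

Step 1 — x − y = 17 − (-11233) = 11250. Step 2 — v_5(11250) = 4 (factor: 11250 = (5^4 · 18); the sign does not affect v_p). Step 3 — |x − y|_5 = 5^{-4} = 1/625.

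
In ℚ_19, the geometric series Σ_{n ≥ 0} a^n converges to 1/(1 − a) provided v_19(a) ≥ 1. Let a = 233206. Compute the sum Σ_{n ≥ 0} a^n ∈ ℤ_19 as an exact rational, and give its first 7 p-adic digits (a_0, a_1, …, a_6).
Σ a^n = 1/(1 − a) = -1/233205;  first 7 digits = (1, 0, 0, 15, 1, 0, 16)

v_19(a) = 3 ≥ 1, so the series converges in ℤ_19 to 1/(1 − a) = 1/(1 − 233206) = -1/233205. Expand this rational in ℤ_19: compute digits iteratively via d_i = x_i mod 19, x_{i+1} = (x_i − d_i)/19. The first 7 digits are (1, 0, 0, 15, 1, 0, 16).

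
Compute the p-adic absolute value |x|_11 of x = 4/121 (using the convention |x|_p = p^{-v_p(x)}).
|4/121|_11 = 121

Step 1 — compute v_11(x) by factoring powers of 11 out of the numerator and denominator: v_11(4/121) = -2. Step 2 — apply |x|_p = p^{-v_p(x)} = 11^{2} = 121.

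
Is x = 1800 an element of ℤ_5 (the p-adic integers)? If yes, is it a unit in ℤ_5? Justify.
x ∈ ℤ_5 but not a unit; v_5(x) = 2 > 0

ℤ_5 = {x ∈ ℚ_5 : v_5(x) ≥ 0} and ℤ_5^× = {x ∈ ℤ_5 : v_5(x) = 0}. Here v_5(1800) = v_5(num) − v_5(den) = 2; compare against these criteria.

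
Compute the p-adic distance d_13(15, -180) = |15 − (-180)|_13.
d_13(15, -180) = 1/13

Step 1 — x − y = 15 − (-180) = 195. Step 2 — v_13(195) = 1 (factor: 195 = (13^1 · 15); the sign does not affect v_p). Step 3 — |x − y|_13 = 13^{-1} = 1/13.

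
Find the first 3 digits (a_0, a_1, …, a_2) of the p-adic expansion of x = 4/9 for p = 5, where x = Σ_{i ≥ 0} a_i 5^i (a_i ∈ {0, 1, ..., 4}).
(a_0, …, a_2) = (1, 1, 2)

v_5(4/9) = 0 (numerator and denominator both coprime to 5), so x ∈ ℤ_5^×. Compute digits iteratively via a_i = x_i mod 5, x_{i+1} = (x_i − a_i)/5, with x_0 = x:
  x_0 = 4/9;  a_0 = 1;  x_1 = (x_0 − 1)/5 = -1/9
  x_1 = -1/9;  a_1 = 1;  x_2 = (x_1 − 1)/5 = -2/9
  x_2 = -2/9;  a_2 = 2;  x_3 = (x_2 − 2)/5 = -4/9
Digits: (1, 1, 2).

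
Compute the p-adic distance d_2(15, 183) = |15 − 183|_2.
d_2(15, 183) = 1/8

Step 1 — x − y = 15 − 183 = -168. Step 2 — v_2(-168) = 3 (factor: -168 = −(2^3 · 21); the sign does not affect v_p). Step 3 — |x − y|_2 = 2^{-3} = 1/8.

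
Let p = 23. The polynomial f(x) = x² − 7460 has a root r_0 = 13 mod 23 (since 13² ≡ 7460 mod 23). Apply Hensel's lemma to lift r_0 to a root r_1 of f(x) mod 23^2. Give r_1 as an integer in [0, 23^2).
r_1 = 151 (mod 529)

Hensel's recurrence: r_{i+1} = r_i − f(r_i)·(f′(r_i))^{-1} mod 23^{i+2}, with f′(x) = 2x. Iterate:
  r_0 = 13 (mod 23)
  r_1 = 151 (mod 529)
Final: r_1 = 151, and one checks f(r_1) ≡ 0 mod 23^2.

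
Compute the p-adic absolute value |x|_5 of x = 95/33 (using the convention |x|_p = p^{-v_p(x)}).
|95/33|_5 = 1/5

Step 1 — compute v_5(x) by factoring powers of 5 out of the numerator and denominator: v_5(95/33) = 1. Step 2 — apply |x|_p = p^{-v_p(x)} = 5^{-1} = 1/5.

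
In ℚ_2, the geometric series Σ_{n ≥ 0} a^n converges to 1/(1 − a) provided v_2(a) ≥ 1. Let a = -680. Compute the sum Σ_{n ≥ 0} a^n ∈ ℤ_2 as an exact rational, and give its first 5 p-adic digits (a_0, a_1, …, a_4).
Σ a^n = 1/(1 − a) = 1/681;  first 5 digits = (1, 0, 0, 1, 1)

v_2(a) = 3 ≥ 1, so the series converges in ℤ_2 to 1/(1 − a) = 1/(1 − (-680)) = 1/681. Expand this rational in ℤ_2: compute digits iteratively via d_i = x_i mod 2, x_{i+1} = (x_i − d_i)/2. The first 5 digits are (1, 0, 0, 1, 1).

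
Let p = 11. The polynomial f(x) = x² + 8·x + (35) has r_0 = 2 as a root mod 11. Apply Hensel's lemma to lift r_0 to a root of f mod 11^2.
r_1 = 68 (mod 121)

Hensel: r_{i+1} = r_i − f(r_i)·(f′(r_i))^{-1} mod 11^{i+2}, f′(x) = 2x + 8. Iterate:
  r_0 = 2 (mod 11)
  r_1 = 68 (mod 121)
Final: r = 68 satisfies f(r) ≡ 0 mod 11^2.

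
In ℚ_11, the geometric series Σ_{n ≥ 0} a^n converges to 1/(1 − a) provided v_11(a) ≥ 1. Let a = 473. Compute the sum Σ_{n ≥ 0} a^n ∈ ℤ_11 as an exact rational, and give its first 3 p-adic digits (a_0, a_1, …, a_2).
Σ a^n = 1/(1 − a) = -1/472;  first 3 digits = (1, 10, 4)

v_11(a) = 1 ≥ 1, so the series converges in ℤ_11 to 1/(1 − a) = 1/(1 − 473) = -1/472. Expand this rational in ℤ_11: compute digits iteratively via d_i = x_i mod 11, x_{i+1} = (x_i − d_i)/11. The first 3 digits are (1, 10, 4).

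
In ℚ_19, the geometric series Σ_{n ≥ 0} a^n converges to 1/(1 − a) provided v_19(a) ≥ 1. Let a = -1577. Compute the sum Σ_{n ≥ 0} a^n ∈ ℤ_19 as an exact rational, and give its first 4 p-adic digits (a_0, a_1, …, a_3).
Σ a^n = 1/(1 − a) = 1/1578;  first 4 digits = (1, 12, 6, 0)

v_19(a) = 1 ≥ 1, so the series converges in ℤ_19 to 1/(1 − a) = 1/(1 − (-1577)) = 1/1578. Expand this rational in ℤ_19: compute digits iteratively via d_i = x_i mod 19, x_{i+1} = (x_i − d_i)/19. The first 4 digits are (1, 12, 6, 0).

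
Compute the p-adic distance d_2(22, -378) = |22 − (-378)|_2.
d_2(22, -378) = 1/16

Step 1 — x − y = 22 − (-378) = 400. Step 2 — v_2(400) = 4 (factor: 400 = (2^4 · 25); the sign does not affect v_p). Step 3 — |x − y|_2 = 2^{-4} = 1/16.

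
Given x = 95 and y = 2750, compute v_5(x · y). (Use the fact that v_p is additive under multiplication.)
v_5(261250) = 4

v_p(x) = 1 (factor: 95 = 5^1 · 19); v_p(y) = 3 (factor: 2750 = 5^3 · 22). Additivity: v_p(xy) = v_p(x) + v_p(y) = 1 + 3 = 4. (Direct check: xy = 261250 = 5^4 · (418).)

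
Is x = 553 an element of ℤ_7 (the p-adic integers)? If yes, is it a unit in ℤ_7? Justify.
x ∈ ℤ_7 but not a unit; v_7(x) = 1 > 0

ℤ_7 = {x ∈ ℚ_7 : v_7(x) ≥ 0} and ℤ_7^× = {x ∈ ℤ_7 : v_7(x) = 0}. Here v_7(553) = v_7(num) − v_7(den) = 1; compare against these criteria.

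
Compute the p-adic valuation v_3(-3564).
v_3(-3564) = 4

v_3(n) is the largest exponent k such that 3^k divides n. Factor out: -3564 = -3^4 · 44. (Sign doesn't affect v_p.) So v_3(-3564) = 4.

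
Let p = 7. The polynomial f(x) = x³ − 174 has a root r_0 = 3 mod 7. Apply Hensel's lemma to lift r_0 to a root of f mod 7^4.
r_3 = 542 (mod 2401)

Hensel: r_{i+1} = r_i − f(r_i)/f′(r_i) mod 7^{i+2}, where f′(x) = 3x². Iterate:
  r_0 = 3 (mod 7)
  r_1 = 3 (mod 49)
  r_2 = 199 (mod 343)
  r_3 = 542 (mod 2401)
Final: r = 542 with f(r) ≡ 0 mod 7^4.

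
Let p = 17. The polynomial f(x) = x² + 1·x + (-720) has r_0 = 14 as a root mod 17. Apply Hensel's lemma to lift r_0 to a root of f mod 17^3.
r_2 = 4247 (mod 4913)

Hensel: r_{i+1} = r_i − f(r_i)·(f′(r_i))^{-1} mod 17^{i+2}, f′(x) = 2x + 1. Iterate:
  r_0 = 14 (mod 17)
  r_1 = 201 (mod 289)
  r_2 = 4247 (mod 4913)
Final: r = 4247 satisfies f(r) ≡ 0 mod 17^3.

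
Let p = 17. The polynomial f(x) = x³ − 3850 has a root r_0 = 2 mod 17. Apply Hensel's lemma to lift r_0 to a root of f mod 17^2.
r_1 = 274 (mod 289)

Hensel: r_{i+1} = r_i − f(r_i)/f′(r_i) mod 17^{i+2}, where f′(x) = 3x². Iterate:
  r_0 = 2 (mod 17)
  r_1 = 274 (mod 289)
Final: r = 274 with f(r) ≡ 0 mod 17^2.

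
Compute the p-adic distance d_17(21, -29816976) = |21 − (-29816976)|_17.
d_17(21, -29816976) = 1/1419857

Step 1 — x − y = 21 − (-29816976) = 29816997. Step 2 — v_17(29816997) = 5 (factor: 29816997 = (17^5 · 21); the sign does not affect v_p). Step 3 — |x − y|_17 = 17^{-5} = 1/1419857.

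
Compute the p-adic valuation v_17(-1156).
v_17(-1156) = 2

v_17(n) is the largest exponent k such that 17^k divides n. Factor out: -1156 = -17^2 · 4. (Sign doesn't affect v_p.) So v_17(-1156) = 2.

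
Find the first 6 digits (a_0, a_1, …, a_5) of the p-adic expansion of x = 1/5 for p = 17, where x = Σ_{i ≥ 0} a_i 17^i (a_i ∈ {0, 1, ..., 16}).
(a_0, …, a_5) = (7, 3, 10, 13, 6, 3)

v_17(1/5) = 0 (numerator and denominator both coprime to 17), so x ∈ ℤ_17^×. Compute digits iteratively via a_i = x_i mod 17, x_{i+1} = (x_i − a_i)/17, with x_0 = x:
  x_0 = 1/5;  a_0 = 7;  x_1 = (x_0 − 7)/17 = -2/5
  x_1 = -2/5;  a_1 = 3;  x_2 = (x_1 − 3)/17 = -1/5
  x_2 = -1/5;  a_2 = 10;  x_3 = (x_2 − 10)/17 = -3/5
  x_3 = -3/5;  a_3 = 13;  x_4 = (x_3 − 13)/17 = -4/5
  x_4 = -4/5;  a_4 = 6;  x_5 = (x_4 − 6)/17 = -2/5
  x_5 = -2/5;  a_5 = 3;  x_6 = (x_5 − 3)/17 = -1/5
Digits: (7, 3, 10, 13, 6, 3).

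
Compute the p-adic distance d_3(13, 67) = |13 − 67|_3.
d_3(13, 67) = 1/27

Step 1 — x − y = 13 − 67 = -54. Step 2 — v_3(-54) = 3 (factor: -54 = −(3^3 · 2); the sign does not affect v_p). Step 3 — |x − y|_3 = 3^{-3} = 1/27.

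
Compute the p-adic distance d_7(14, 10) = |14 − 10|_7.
d_7(14, 10) = 1

Step 1 — x − y = 14 − 10 = 4. Step 2 — v_7(4) = 0 (factor: 4 = (7^0 · 4); the sign does not affect v_p). Step 3 — |x − y|_7 = 7^{0} = 1.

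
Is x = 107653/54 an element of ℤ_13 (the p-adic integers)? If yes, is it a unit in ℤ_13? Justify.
x ∈ ℤ_13 but not a unit; v_13(x) = 3 > 0

ℤ_13 = {x ∈ ℚ_13 : v_13(x) ≥ 0} and ℤ_13^× = {x ∈ ℤ_13 : v_13(x) = 0}. Here v_13(107653/54) = v_13(num) − v_13(den) = 3; compare against these criteria.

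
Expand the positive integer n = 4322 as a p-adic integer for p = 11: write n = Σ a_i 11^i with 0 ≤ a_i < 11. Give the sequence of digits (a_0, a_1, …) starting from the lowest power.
(a_0, a_1, …) = (10, 7, 2, 3)

Repeated division by 11 gives the digits low-to-high: 4322 = 10 + 7·11^1 + 2·11^2 + 3·11^3. Digit sequence: (10, 7, 2, 3).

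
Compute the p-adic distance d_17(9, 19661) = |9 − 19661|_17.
d_17(9, 19661) = 1/4913

Step 1 — x − y = 9 − 19661 = -19652. Step 2 — v_17(-19652) = 3 (factor: -19652 = −(17^3 · 4); the sign does not affect v_p). Step 3 — |x − y|_17 = 17^{-3} = 1/4913.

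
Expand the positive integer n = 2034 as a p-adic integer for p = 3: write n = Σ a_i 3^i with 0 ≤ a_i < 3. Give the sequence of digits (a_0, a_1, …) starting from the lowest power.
(a_0, a_1, …) = (0, 0, 1, 0, 1, 2, 2)

Repeated division by 3 gives the digits low-to-high: 2034 = 1·3^2 + 1·3^4 + 2·3^5 + 2·3^6. Digit sequence: (0, 0, 1, 0, 1, 2, 2).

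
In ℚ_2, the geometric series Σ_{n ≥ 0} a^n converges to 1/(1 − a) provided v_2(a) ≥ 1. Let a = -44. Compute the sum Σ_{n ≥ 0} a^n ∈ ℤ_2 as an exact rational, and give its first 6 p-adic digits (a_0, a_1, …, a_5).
Σ a^n = 1/(1 − a) = 1/45;  first 6 digits = (1, 0, 1, 0, 0, 1)

v_2(a) = 2 ≥ 1, so the series converges in ℤ_2 to 1/(1 − a) = 1/(1 − (-44)) = 1/45. Expand this rational in ℤ_2: compute digits iteratively via d_i = x_i mod 2, x_{i+1} = (x_i − d_i)/2. The first 6 digits are (1, 0, 1, 0, 0, 1).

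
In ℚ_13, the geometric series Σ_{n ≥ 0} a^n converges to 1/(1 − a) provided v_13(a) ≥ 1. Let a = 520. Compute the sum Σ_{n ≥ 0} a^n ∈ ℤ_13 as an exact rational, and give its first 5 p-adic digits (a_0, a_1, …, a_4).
Σ a^n = 1/(1 − a) = -1/519;  first 5 digits = (1, 1, 4, 7, 6)

v_13(a) = 1 ≥ 1, so the series converges in ℤ_13 to 1/(1 − a) = 1/(1 − 520) = -1/519. Expand this rational in ℤ_13: compute digits iteratively via d_i = x_i mod 13, x_{i+1} = (x_i − d_i)/13. The first 5 digits are (1, 1, 4, 7, 6).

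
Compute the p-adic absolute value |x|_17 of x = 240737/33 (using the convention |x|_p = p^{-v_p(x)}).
|240737/33|_17 = 1/4913

Step 1 — compute v_17(x) by factoring powers of 17 out of the numerator and denominator: v_17(240737/33) = 3. Step 2 — apply |x|_p = p^{-v_p(x)} = 17^{-3} = 1/4913.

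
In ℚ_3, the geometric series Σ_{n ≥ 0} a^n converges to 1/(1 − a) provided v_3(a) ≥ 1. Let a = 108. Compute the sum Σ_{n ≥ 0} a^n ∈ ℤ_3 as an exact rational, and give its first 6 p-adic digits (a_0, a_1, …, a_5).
Σ a^n = 1/(1 − a) = -1/107;  first 6 digits = (1, 0, 0, 1, 1, 0)

v_3(a) = 3 ≥ 1, so the series converges in ℤ_3 to 1/(1 − a) = 1/(1 − 108) = -1/107. Expand this rational in ℤ_3: compute digits iteratively via d_i = x_i mod 3, x_{i+1} = (x_i − d_i)/3. The first 6 digits are (1, 0, 0, 1, 1, 0).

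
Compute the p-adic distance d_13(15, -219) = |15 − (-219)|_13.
d_13(15, -219) = 1/13

Step 1 — x − y = 15 − (-219) = 234. Step 2 — v_13(234) = 1 (factor: 234 = (13^1 · 18); the sign does not affect v_p). Step 3 — |x − y|_13 = 13^{-1} = 1/13.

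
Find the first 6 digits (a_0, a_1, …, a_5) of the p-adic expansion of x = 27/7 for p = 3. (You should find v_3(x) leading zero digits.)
(a_0, …, a_5) = (0, 0, 0, 1, 1, 0)

v_3(27/7) = 3, so a_0 = ... = a_2 = 0. Factor out: x = 3^3 · u with u = 1/7 a unit in ℤ_3. Expand u iteratively via a_{v+i} = u_i mod 3, u_{i+1} = (u_i − a_{v+i})/3:
  u_0 = 1/7;  a_3 = 1;  u_1 = (u_0 − 1)/3 = -2/7
  u_1 = -2/7;  a_4 = 1;  u_2 = (u_1 − 1)/3 = -3/7
  u_2 = -3/7;  a_5 = 0;  u_3 = (u_2 − 0)/3 = -1/7
Digits: (0, 0, 0, 1, 1, 0).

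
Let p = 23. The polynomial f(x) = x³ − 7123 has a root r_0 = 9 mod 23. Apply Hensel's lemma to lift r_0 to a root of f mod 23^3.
r_2 = 10796 (mod 12167)

Hensel: r_{i+1} = r_i − f(r_i)/f′(r_i) mod 23^{i+2}, where f′(x) = 3x². Iterate:
  r_0 = 9 (mod 23)
  r_1 = 216 (mod 529)
  r_2 = 10796 (mod 12167)
Final: r = 10796 with f(r) ≡ 0 mod 23^3.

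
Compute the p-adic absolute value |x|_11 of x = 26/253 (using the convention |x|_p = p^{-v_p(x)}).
|26/253|_11 = 11

Step 1 — compute v_11(x) by factoring powers of 11 out of the numerator and denominator: v_11(26/253) = -1. Step 2 — apply |x|_p = p^{-v_p(x)} = 11^{1} = 11.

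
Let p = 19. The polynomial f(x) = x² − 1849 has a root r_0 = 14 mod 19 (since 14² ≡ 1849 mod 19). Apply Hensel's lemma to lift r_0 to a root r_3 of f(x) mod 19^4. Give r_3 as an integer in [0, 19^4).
r_3 = 130278 (mod 130321)

Hensel's recurrence: r_{i+1} = r_i − f(r_i)·(f′(r_i))^{-1} mod 19^{i+2}, with f′(x) = 2x. Iterate:
  r_0 = 14 (mod 19)
  r_1 = 318 (mod 361)
  r_2 = 6816 (mod 6859)
  r_3 = 130278 (mod 130321)
Final: r_3 = 130278, and one checks f(r_3) ≡ 0 mod 19^4.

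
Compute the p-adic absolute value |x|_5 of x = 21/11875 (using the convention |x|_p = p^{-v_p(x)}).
|21/11875|_5 = 625

Step 1 — compute v_5(x) by factoring powers of 5 out of the numerator and denominator: v_5(21/11875) = -4. Step 2 — apply |x|_p = p^{-v_p(x)} = 5^{4} = 625.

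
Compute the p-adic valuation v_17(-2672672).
v_17(-2672672) = 4

v_17(n) is the largest exponent k such that 17^k divides n. Factor out: -2672672 = -17^4 · 32. (Sign doesn't affect v_p.) So v_17(-2672672) = 4.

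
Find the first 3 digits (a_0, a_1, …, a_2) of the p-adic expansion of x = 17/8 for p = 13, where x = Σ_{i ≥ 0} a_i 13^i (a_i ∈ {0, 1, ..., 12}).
(a_0, …, a_2) = (7, 11, 4)

v_13(17/8) = 0 (numerator and denominator both coprime to 13), so x ∈ ℤ_13^×. Compute digits iteratively via a_i = x_i mod 13, x_{i+1} = (x_i − a_i)/13, with x_0 = x:
  x_0 = 17/8;  a_0 = 7;  x_1 = (x_0 − 7)/13 = -3/8
  x_1 = -3/8;  a_1 = 11;  x_2 = (x_1 − 11)/13 = -7/8
  x_2 = -7/8;  a_2 = 4;  x_3 = (x_2 − 4)/13 = -3/8
Digits: (7, 11, 4).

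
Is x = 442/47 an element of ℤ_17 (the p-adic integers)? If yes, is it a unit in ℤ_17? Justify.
x ∈ ℤ_17 but not a unit; v_17(x) = 1 > 0

ℤ_17 = {x ∈ ℚ_17 : v_17(x) ≥ 0} and ℤ_17^× = {x ∈ ℤ_17 : v_17(x) = 0}. Here v_17(442/47) = v_17(num) − v_17(den) = 1; compare against these criteria.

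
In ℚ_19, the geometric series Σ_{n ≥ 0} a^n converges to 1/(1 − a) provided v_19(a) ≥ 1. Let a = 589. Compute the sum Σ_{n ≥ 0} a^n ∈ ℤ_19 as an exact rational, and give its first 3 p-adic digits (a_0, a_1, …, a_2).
Σ a^n = 1/(1 − a) = -1/588;  first 3 digits = (1, 12, 12)

v_19(a) = 1 ≥ 1, so the series converges in ℤ_19 to 1/(1 − a) = 1/(1 − 589) = -1/588. Expand this rational in ℤ_19: compute digits iteratively via d_i = x_i mod 19, x_{i+1} = (x_i − d_i)/19. The first 3 digits are (1, 12, 12).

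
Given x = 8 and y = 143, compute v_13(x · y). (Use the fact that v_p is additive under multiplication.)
v_13(1144) = 1

v_p(x) = 0 (factor: 8 = 13^0 · 8); v_p(y) = 1 (factor: 143 = 13^1 · 11). Additivity: v_p(xy) = v_p(x) + v_p(y) = 0 + 1 = 1. (Direct check: xy = 1144 = 13^1 · (88).)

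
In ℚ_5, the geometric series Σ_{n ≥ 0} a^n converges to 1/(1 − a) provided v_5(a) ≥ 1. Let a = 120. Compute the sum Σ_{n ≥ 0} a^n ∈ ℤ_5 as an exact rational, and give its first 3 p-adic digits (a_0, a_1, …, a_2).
Σ a^n = 1/(1 − a) = -1/119;  first 3 digits = (1, 4, 0)

v_5(a) = 1 ≥ 1, so the series converges in ℤ_5 to 1/(1 − a) = 1/(1 − 120) = -1/119. Expand this rational in ℤ_5: compute digits iteratively via d_i = x_i mod 5, x_{i+1} = (x_i − d_i)/5. The first 3 digits are (1, 4, 0).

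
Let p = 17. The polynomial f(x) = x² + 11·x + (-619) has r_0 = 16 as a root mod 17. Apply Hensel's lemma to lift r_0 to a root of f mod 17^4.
r_3 = 47497 (mod 83521)

Hensel: r_{i+1} = r_i − f(r_i)·(f′(r_i))^{-1} mod 17^{i+2}, f′(x) = 2x + 11. Iterate:
  r_0 = 16 (mod 17)
  r_1 = 101 (mod 289)
  r_2 = 3280 (mod 4913)
  r_3 = 47497 (mod 83521)
Final: r = 47497 satisfies f(r) ≡ 0 mod 17^4.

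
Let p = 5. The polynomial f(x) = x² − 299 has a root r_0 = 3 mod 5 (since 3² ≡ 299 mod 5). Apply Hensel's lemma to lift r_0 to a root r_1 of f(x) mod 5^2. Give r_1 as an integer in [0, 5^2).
r_1 = 18 (mod 25)

Hensel's recurrence: r_{i+1} = r_i − f(r_i)·(f′(r_i))^{-1} mod 5^{i+2}, with f′(x) = 2x. Iterate:
  r_0 = 3 (mod 5)
  r_1 = 18 (mod 25)
Final: r_1 = 18, and one checks f(r_1) ≡ 0 mod 5^2.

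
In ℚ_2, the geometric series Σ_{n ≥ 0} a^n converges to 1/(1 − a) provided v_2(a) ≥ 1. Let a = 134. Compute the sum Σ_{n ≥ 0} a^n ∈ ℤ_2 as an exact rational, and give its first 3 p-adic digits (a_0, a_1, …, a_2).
Σ a^n = 1/(1 − a) = -1/133;  first 3 digits = (1, 1, 0)

v_2(a) = 1 ≥ 1, so the series converges in ℤ_2 to 1/(1 − a) = 1/(1 − 134) = -1/133. Expand this rational in ℤ_2: compute digits iteratively via d_i = x_i mod 2, x_{i+1} = (x_i − d_i)/2. The first 3 digits are (1, 1, 0).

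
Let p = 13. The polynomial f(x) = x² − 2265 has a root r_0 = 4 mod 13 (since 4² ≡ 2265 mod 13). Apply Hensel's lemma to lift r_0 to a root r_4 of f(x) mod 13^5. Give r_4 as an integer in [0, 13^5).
r_4 = 25614 (mod 371293)

Hensel's recurrence: r_{i+1} = r_i − f(r_i)·(f′(r_i))^{-1} mod 13^{i+2}, with f′(x) = 2x. Iterate:
  r_0 = 4 (mod 13)
  r_1 = 95 (mod 169)
  r_2 = 1447 (mod 2197)
  r_3 = 25614 (mod 28561)
  r_4 = 25614 (mod 371293)
Final: r_4 = 25614, and one checks f(r_4) ≡ 0 mod 13^5.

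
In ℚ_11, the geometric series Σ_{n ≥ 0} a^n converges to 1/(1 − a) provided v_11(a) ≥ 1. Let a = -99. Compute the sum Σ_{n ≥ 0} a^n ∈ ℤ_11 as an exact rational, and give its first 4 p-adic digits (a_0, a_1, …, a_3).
Σ a^n = 1/(1 − a) = 1/100;  first 4 digits = (1, 2, 3, 4)

v_11(a) = 1 ≥ 1, so the series converges in ℤ_11 to 1/(1 − a) = 1/(1 − (-99)) = 1/100. Expand this rational in ℤ_11: compute digits iteratively via d_i = x_i mod 11, x_{i+1} = (x_i − d_i)/11. The first 4 digits are (1, 2, 3, 4).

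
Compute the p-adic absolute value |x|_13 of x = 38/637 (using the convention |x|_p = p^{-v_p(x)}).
|38/637|_13 = 13

Step 1 — compute v_13(x) by factoring powers of 13 out of the numerator and denominator: v_13(38/637) = -1. Step 2 — apply |x|_p = p^{-v_p(x)} = 13^{1} = 13.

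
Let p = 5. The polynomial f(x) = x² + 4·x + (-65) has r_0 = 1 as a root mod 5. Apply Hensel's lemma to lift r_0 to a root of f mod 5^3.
r_2 = 36 (mod 125)

Hensel: r_{i+1} = r_i − f(r_i)·(f′(r_i))^{-1} mod 5^{i+2}, f′(x) = 2x + 4. Iterate:
  r_0 = 1 (mod 5)
  r_1 = 11 (mod 25)
  r_2 = 36 (mod 125)
Final: r = 36 satisfies f(r) ≡ 0 mod 5^3.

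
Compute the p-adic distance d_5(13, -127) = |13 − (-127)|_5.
d_5(13, -127) = 1/5

Step 1 — x − y = 13 − (-127) = 140. Step 2 — v_5(140) = 1 (factor: 140 = (5^1 · 28); the sign does not affect v_p). Step 3 — |x − y|_5 = 5^{-1} = 1/5.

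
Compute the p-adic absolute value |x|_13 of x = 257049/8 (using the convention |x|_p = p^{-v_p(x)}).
|257049/8|_13 = 1/28561

Step 1 — compute v_13(x) by factoring powers of 13 out of the numerator and denominator: v_13(257049/8) = 4. Step 2 — apply |x|_p = p^{-v_p(x)} = 13^{-4} = 1/28561.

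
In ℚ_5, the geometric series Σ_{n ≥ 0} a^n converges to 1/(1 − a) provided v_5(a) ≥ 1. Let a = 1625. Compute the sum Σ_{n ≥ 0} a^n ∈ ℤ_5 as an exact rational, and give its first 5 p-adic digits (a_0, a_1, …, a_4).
Σ a^n = 1/(1 − a) = -1/1624;  first 5 digits = (1, 0, 0, 3, 2)

v_5(a) = 3 ≥ 1, so the series converges in ℤ_5 to 1/(1 − a) = 1/(1 − 1625) = -1/1624. Expand this rational in ℤ_5: compute digits iteratively via d_i = x_i mod 5, x_{i+1} = (x_i − d_i)/5. The first 5 digits are (1, 0, 0, 3, 2).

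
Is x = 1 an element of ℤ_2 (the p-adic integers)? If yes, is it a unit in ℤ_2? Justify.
x ∈ ℤ_2^× (unit); v_2(x) = 0

ℤ_2 = {x ∈ ℚ_2 : v_2(x) ≥ 0} and ℤ_2^× = {x ∈ ℤ_2 : v_2(x) = 0}. Here v_2(1) = v_2(num) − v_2(den) = 0; compare against these criteria.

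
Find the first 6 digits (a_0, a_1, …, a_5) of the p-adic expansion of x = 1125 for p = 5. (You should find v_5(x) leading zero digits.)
(a_0, …, a_5) = (0, 0, 0, 4, 1, 0)

v_5(1125) = 3, so a_0 = ... = a_2 = 0. Factor out: x = 5^3 · u with u = 9 a unit in ℤ_5. Expand u iteratively via a_{v+i} = u_i mod 5, u_{i+1} = (u_i − a_{v+i})/5:
  u_0 = 9;  a_3 = 4;  u_1 = (u_0 − 4)/5 = 1
  u_1 = 1;  a_4 = 1;  u_2 = (u_1 − 1)/5 = 0
  u_2 = 0;  a_5 = 0;  u_3 = (u_2 − 0)/5 = 0
Digits: (0, 0, 0, 4, 1, 0).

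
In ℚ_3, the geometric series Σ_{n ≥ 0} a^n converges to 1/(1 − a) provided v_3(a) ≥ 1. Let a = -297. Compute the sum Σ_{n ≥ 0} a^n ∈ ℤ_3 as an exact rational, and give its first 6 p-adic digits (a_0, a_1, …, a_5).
Σ a^n = 1/(1 − a) = 1/298;  first 6 digits = (1, 0, 0, 1, 2, 1)

v_3(a) = 3 ≥ 1, so the series converges in ℤ_3 to 1/(1 − a) = 1/(1 − (-297)) = 1/298. Expand this rational in ℤ_3: compute digits iteratively via d_i = x_i mod 3, x_{i+1} = (x_i − d_i)/3. The first 6 digits are (1, 0, 0, 1, 2, 1).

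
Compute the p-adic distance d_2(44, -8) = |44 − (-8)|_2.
d_2(44, -8) = 1/4

Step 1 — x − y = 44 − (-8) = 52. Step 2 — v_2(52) = 2 (factor: 52 = (2^2 · 13); the sign does not affect v_p). Step 3 — |x − y|_2 = 2^{-2} = 1/4.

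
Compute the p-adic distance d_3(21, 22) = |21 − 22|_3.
d_3(21, 22) = 1

Step 1 — x − y = 21 − 22 = -1. Step 2 — v_3(-1) = 0 (factor: -1 = −(3^0 · 1); the sign does not affect v_p). Step 3 — |x − y|_3 = 3^{0} = 1.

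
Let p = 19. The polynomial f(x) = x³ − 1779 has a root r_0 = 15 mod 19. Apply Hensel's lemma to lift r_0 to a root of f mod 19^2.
r_1 = 72 (mod 361)

Hensel: r_{i+1} = r_i − f(r_i)/f′(r_i) mod 19^{i+2}, where f′(x) = 3x². Iterate:
  r_0 = 15 (mod 19)
  r_1 = 72 (mod 361)
Final: r = 72 with f(r) ≡ 0 mod 19^2.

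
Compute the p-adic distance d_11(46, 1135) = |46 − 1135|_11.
d_11(46, 1135) = 1/121

Step 1 — x − y = 46 − 1135 = -1089. Step 2 — v_11(-1089) = 2 (factor: -1089 = −(11^2 · 9); the sign does not affect v_p). Step 3 — |x − y|_11 = 11^{-2} = 1/121.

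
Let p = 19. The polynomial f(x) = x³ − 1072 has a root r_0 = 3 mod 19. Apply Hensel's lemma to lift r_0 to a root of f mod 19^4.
r_3 = 76801 (mod 130321)

Hensel: r_{i+1} = r_i − f(r_i)/f′(r_i) mod 19^{i+2}, where f′(x) = 3x². Iterate:
  r_0 = 3 (mod 19)
  r_1 = 269 (mod 361)
  r_2 = 1352 (mod 6859)
  r_3 = 76801 (mod 130321)
Final: r = 76801 with f(r) ≡ 0 mod 19^4.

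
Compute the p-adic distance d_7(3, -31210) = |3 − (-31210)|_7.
d_7(3, -31210) = 1/2401

Step 1 — x − y = 3 − (-31210) = 31213. Step 2 — v_7(31213) = 4 (factor: 31213 = (7^4 · 13); the sign does not affect v_p). Step 3 — |x − y|_7 = 7^{-4} = 1/2401.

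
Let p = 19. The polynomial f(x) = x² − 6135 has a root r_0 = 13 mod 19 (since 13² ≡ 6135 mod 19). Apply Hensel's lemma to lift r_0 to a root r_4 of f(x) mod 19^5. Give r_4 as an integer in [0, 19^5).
r_4 = 1793385 (mod 2476099)

Hensel's recurrence: r_{i+1} = r_i − f(r_i)·(f′(r_i))^{-1} mod 19^{i+2}, with f′(x) = 2x. Iterate:
  r_0 = 13 (mod 19)
  r_1 = 298 (mod 361)
  r_2 = 3186 (mod 6859)
  r_3 = 99212 (mod 130321)
  r_4 = 1793385 (mod 2476099)
Final: r_4 = 1793385, and one checks f(r_4) ≡ 0 mod 19^5.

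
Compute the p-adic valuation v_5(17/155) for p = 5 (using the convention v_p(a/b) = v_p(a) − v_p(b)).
v_5(17/155) = -1

Factor powers of 5 from the numerator and denominator of the reduced fraction: 17 = 5^0 · 17 and 155 = 5^1 · 31. Apply v_p(a/b) = v_p(a) − v_p(b): v_5(17/155) = 0 − 1 = -1.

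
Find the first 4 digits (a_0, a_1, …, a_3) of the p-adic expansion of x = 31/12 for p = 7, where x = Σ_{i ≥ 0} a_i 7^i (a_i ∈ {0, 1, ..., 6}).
(a_0, …, a_3) = (2, 3, 6, 2)

v_7(31/12) = 0 (numerator and denominator both coprime to 7), so x ∈ ℤ_7^×. Compute digits iteratively via a_i = x_i mod 7, x_{i+1} = (x_i − a_i)/7, with x_0 = x:
  x_0 = 31/12;  a_0 = 2;  x_1 = (x_0 − 2)/7 = 1/12
  x_1 = 1/12;  a_1 = 3;  x_2 = (x_1 − 3)/7 = -5/12
  x_2 = -5/12;  a_2 = 6;  x_3 = (x_2 − 6)/7 = -11/12
  x_3 = -11/12;  a_3 = 2;  x_4 = (x_3 − 2)/7 = -5/12
Digits: (2, 3, 6, 2).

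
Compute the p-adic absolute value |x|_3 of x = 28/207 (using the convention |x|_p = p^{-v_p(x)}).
|28/207|_3 = 9

Step 1 — compute v_3(x) by factoring powers of 3 out of the numerator and denominator: v_3(28/207) = -2. Step 2 — apply |x|_p = p^{-v_p(x)} = 3^{2} = 9.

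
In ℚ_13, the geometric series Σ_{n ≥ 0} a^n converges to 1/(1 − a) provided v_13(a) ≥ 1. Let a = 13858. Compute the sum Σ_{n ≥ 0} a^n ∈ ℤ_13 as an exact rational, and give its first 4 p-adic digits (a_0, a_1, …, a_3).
Σ a^n = 1/(1 − a) = -1/13857;  first 4 digits = (1, 0, 4, 6)

v_13(a) = 2 ≥ 1, so the series converges in ℤ_13 to 1/(1 − a) = 1/(1 − 13858) = -1/13857. Expand this rational in ℤ_13: compute digits iteratively via d_i = x_i mod 13, x_{i+1} = (x_i − d_i)/13. The first 4 digits are (1, 0, 4, 6).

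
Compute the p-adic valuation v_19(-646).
v_19(-646) = 1

v_19(n) is the largest exponent k such that 19^k divides n. Factor out: -646 = -19^1 · 34. (Sign doesn't affect v_p.) So v_19(-646) = 1.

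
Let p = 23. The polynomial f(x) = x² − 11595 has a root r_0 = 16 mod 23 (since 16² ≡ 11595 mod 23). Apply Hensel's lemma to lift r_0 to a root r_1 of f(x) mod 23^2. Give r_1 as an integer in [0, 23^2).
r_1 = 453 (mod 529)

Hensel's recurrence: r_{i+1} = r_i − f(r_i)·(f′(r_i))^{-1} mod 23^{i+2}, with f′(x) = 2x. Iterate:
  r_0 = 16 (mod 23)
  r_1 = 453 (mod 529)
Final: r_1 = 453, and one checks f(r_1) ≡ 0 mod 23^2.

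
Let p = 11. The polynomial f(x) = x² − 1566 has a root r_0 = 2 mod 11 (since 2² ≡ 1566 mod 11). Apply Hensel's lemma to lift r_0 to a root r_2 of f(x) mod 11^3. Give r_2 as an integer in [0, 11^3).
r_2 = 453 (mod 1331)

Hensel's recurrence: r_{i+1} = r_i − f(r_i)·(f′(r_i))^{-1} mod 11^{i+2}, with f′(x) = 2x. Iterate:
  r_0 = 2 (mod 11)
  r_1 = 90 (mod 121)
  r_2 = 453 (mod 1331)
Final: r_2 = 453, and one checks f(r_2) ≡ 0 mod 11^3.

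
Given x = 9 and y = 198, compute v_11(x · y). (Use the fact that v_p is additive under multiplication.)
v_11(1782) = 1

v_p(x) = 0 (factor: 9 = 11^0 · 9); v_p(y) = 1 (factor: 198 = 11^1 · 18). Additivity: v_p(xy) = v_p(x) + v_p(y) = 0 + 1 = 1. (Direct check: xy = 1782 = 11^1 · (162).)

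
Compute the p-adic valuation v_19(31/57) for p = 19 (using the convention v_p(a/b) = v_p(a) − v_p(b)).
v_19(31/57) = -1

Factor powers of 19 from the numerator and denominator of the reduced fraction: 31 = 19^0 · 31 and 57 = 19^1 · 3. Apply v_p(a/b) = v_p(a) − v_p(b): v_19(31/57) = 0 − 1 = -1.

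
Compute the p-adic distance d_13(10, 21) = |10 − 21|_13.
d_13(10, 21) = 1

Step 1 — x − y = 10 − 21 = -11. Step 2 — v_13(-11) = 0 (factor: -11 = −(13^0 · 11); the sign does not affect v_p). Step 3 — |x − y|_13 = 13^{0} = 1.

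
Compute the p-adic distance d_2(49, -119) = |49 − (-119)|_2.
d_2(49, -119) = 1/8

Step 1 — x − y = 49 − (-119) = 168. Step 2 — v_2(168) = 3 (factor: 168 = (2^3 · 21); the sign does not affect v_p). Step 3 — |x − y|_2 = 2^{-3} = 1/8.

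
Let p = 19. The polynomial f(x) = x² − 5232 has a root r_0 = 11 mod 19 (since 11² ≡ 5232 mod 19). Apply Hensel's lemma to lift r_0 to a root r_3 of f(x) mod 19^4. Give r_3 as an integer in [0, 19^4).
r_3 = 104359 (mod 130321)

Hensel's recurrence: r_{i+1} = r_i − f(r_i)·(f′(r_i))^{-1} mod 19^{i+2}, with f′(x) = 2x. Iterate:
  r_0 = 11 (mod 19)
  r_1 = 30 (mod 361)
  r_2 = 1474 (mod 6859)
  r_3 = 104359 (mod 130321)
Final: r_3 = 104359, and one checks f(r_3) ≡ 0 mod 19^4.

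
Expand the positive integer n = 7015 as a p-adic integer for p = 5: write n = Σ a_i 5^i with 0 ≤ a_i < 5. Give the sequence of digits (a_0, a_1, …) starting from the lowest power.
(a_0, a_1, …) = (0, 3, 0, 1, 1, 2)

Repeated division by 5 gives the digits low-to-high: 7015 = 3·5^1 + 1·5^3 + 1·5^4 + 2·5^5. Digit sequence: (0, 3, 0, 1, 1, 2).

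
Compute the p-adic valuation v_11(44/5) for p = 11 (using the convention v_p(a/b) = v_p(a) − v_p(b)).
v_11(44/5) = 1

Factor powers of 11 from the numerator and denominator of the reduced fraction: 44 = 11^1 · 4 and 5 = 11^0 · 5. Apply v_p(a/b) = v_p(a) − v_p(b): v_11(44/5) = 1 − 0 = 1.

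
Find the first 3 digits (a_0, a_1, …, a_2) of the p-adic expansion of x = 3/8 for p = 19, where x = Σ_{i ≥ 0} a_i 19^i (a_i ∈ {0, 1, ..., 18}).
(a_0, …, a_2) = (17, 11, 16)

v_19(3/8) = 0 (numerator and denominator both coprime to 19), so x ∈ ℤ_19^×. Compute digits iteratively via a_i = x_i mod 19, x_{i+1} = (x_i − a_i)/19, with x_0 = x:
  x_0 = 3/8;  a_0 = 17;  x_1 = (x_0 − 17)/19 = -7/8
  x_1 = -7/8;  a_1 = 11;  x_2 = (x_1 − 11)/19 = -5/8
  x_2 = -5/8;  a_2 = 16;  x_3 = (x_2 − 16)/19 = -7/8
Digits: (17, 11, 16).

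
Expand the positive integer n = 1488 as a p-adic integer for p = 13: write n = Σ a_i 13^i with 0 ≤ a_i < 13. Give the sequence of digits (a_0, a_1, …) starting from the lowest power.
(a_0, a_1, …) = (6, 10, 8)

Repeated division by 13 gives the digits low-to-high: 1488 = 6 + 10·13^1 + 8·13^2. Digit sequence: (6, 10, 8).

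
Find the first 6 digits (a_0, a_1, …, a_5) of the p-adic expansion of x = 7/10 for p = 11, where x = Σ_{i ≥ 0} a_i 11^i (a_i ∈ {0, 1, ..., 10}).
(a_0, …, a_5) = (4, 3, 3, 3, 3, 3)

v_11(7/10) = 0 (numerator and denominator both coprime to 11), so x ∈ ℤ_11^×. Compute digits iteratively via a_i = x_i mod 11, x_{i+1} = (x_i − a_i)/11, with x_0 = x:
  x_0 = 7/10;  a_0 = 4;  x_1 = (x_0 − 4)/11 = -3/10
  x_1 = -3/10;  a_1 = 3;  x_2 = (x_1 − 3)/11 = -3/10
  x_2 = -3/10;  a_2 = 3;  x_3 = (x_2 − 3)/11 = -3/10
  x_3 = -3/10;  a_3 = 3;  x_4 = (x_3 − 3)/11 = -3/10
  x_4 = -3/10;  a_4 = 3;  x_5 = (x_4 − 3)/11 = -3/10
  x_5 = -3/10;  a_5 = 3;  x_6 = (x_5 − 3)/11 = -3/10
Digits: (4, 3, 3, 3, 3, 3).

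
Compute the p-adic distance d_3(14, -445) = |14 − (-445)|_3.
d_3(14, -445) = 1/27

Step 1 — x − y = 14 − (-445) = 459. Step 2 — v_3(459) = 3 (factor: 459 = (3^3 · 17); the sign does not affect v_p). Step 3 — |x − y|_3 = 3^{-3} = 1/27.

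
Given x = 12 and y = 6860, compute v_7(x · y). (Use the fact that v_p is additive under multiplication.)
v_7(82320) = 3

v_p(x) = 0 (factor: 12 = 7^0 · 12); v_p(y) = 3 (factor: 6860 = 7^3 · 20). Additivity: v_p(xy) = v_p(x) + v_p(y) = 0 + 3 = 3. (Direct check: xy = 82320 = 7^3 · (240).)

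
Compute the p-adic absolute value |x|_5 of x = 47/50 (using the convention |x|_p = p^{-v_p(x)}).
|47/50|_5 = 25

Step 1 — compute v_5(x) by factoring powers of 5 out of the numerator and denominator: v_5(47/50) = -2. Step 2 — apply |x|_p = p^{-v_p(x)} = 5^{2} = 25.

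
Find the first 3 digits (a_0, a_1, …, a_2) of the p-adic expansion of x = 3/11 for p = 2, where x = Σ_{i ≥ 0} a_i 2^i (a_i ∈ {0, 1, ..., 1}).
(a_0, …, a_2) = (1, 0, 0)

v_2(3/11) = 0 (numerator and denominator both coprime to 2), so x ∈ ℤ_2^×. Compute digits iteratively via a_i = x_i mod 2, x_{i+1} = (x_i − a_i)/2, with x_0 = x:
  x_0 = 3/11;  a_0 = 1;  x_1 = (x_0 − 1)/2 = -4/11
  x_1 = -4/11;  a_1 = 0;  x_2 = (x_1 − 0)/2 = -2/11
  x_2 = -2/11;  a_2 = 0;  x_3 = (x_2 − 0)/2 = -1/11
Digits: (1, 0, 0).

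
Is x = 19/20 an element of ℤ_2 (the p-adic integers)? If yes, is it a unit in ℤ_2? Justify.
x ∉ ℤ_2 (v_2(x) = -2 < 0)

ℤ_2 = {x ∈ ℚ_2 : v_2(x) ≥ 0} and ℤ_2^× = {x ∈ ℤ_2 : v_2(x) = 0}. Here v_2(19/20) = v_2(num) − v_2(den) = -2; compare against these criteria.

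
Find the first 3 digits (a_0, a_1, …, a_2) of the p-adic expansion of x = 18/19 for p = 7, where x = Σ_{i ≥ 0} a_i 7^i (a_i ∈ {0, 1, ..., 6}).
(a_0, …, a_2) = (5, 2, 0)

v_7(18/19) = 0 (numerator and denominator both coprime to 7), so x ∈ ℤ_7^×. Compute digits iteratively via a_i = x_i mod 7, x_{i+1} = (x_i − a_i)/7, with x_0 = x:
  x_0 = 18/19;  a_0 = 5;  x_1 = (x_0 − 5)/7 = -11/19
  x_1 = -11/19;  a_1 = 2;  x_2 = (x_1 − 2)/7 = -7/19
  x_2 = -7/19;  a_2 = 0;  x_3 = (x_2 − 0)/7 = -1/19
Digits: (5, 2, 0).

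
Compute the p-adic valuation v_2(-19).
v_2(-19) = 0

v_2(n) is the largest exponent k such that 2^k divides n. Factor out: -19 = -2^0 · 19. (Sign doesn't affect v_p.) So v_2(-19) = 0.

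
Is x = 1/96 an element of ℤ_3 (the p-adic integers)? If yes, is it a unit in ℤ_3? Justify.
x ∉ ℤ_3 (v_3(x) = -1 < 0)

ℤ_3 = {x ∈ ℚ_3 : v_3(x) ≥ 0} and ℤ_3^× = {x ∈ ℤ_3 : v_3(x) = 0}. Here v_3(1/96) = v_3(num) − v_3(den) = -1; compare against these criteria.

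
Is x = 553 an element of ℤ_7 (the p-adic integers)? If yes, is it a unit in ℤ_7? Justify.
x ∈ ℤ_7 but not a unit; v_7(x) = 1 > 0

ℤ_7 = {x ∈ ℚ_7 : v_7(x) ≥ 0} and ℤ_7^× = {x ∈ ℤ_7 : v_7(x) = 0}. Here v_7(553) = v_7(num) − v_7(den) = 1; compare against these criteria.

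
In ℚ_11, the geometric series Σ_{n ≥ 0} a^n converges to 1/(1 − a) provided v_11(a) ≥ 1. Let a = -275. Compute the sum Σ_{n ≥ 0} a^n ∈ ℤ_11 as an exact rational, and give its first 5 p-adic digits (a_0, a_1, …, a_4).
Σ a^n = 1/(1 − a) = 1/276;  first 5 digits = (1, 8, 6, 7, 7)

v_11(a) = 1 ≥ 1, so the series converges in ℤ_11 to 1/(1 − a) = 1/(1 − (-275)) = 1/276. Expand this rational in ℤ_11: compute digits iteratively via d_i = x_i mod 11, x_{i+1} = (x_i − d_i)/11. The first 5 digits are (1, 8, 6, 7, 7).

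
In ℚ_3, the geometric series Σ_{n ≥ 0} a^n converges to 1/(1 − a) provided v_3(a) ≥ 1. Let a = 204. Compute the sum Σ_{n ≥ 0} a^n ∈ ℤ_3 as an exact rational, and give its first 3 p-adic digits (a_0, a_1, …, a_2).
Σ a^n = 1/(1 − a) = -1/203;  first 3 digits = (1, 2, 2)

v_3(a) = 1 ≥ 1, so the series converges in ℤ_3 to 1/(1 − a) = 1/(1 − 204) = -1/203. Expand this rational in ℤ_3: compute digits iteratively via d_i = x_i mod 3, x_{i+1} = (x_i − d_i)/3. The first 3 digits are (1, 2, 2).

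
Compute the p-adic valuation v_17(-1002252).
v_17(-1002252) = 4

v_17(n) is the largest exponent k such that 17^k divides n. Factor out: -1002252 = -17^4 · 12. (Sign doesn't affect v_p.) So v_17(-1002252) = 4.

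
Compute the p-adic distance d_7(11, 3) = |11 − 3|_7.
d_7(11, 3) = 1

Step 1 — x − y = 11 − 3 = 8. Step 2 — v_7(8) = 0 (factor: 8 = (7^0 · 8); the sign does not affect v_p). Step 3 — |x − y|_7 = 7^{0} = 1.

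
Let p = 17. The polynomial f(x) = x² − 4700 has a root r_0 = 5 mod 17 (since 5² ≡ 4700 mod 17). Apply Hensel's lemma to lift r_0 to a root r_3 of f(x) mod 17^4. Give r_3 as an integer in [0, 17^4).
r_3 = 33274 (mod 83521)

Hensel's recurrence: r_{i+1} = r_i − f(r_i)·(f′(r_i))^{-1} mod 17^{i+2}, with f′(x) = 2x. Iterate:
  r_0 = 5 (mod 17)
  r_1 = 39 (mod 289)
  r_2 = 3796 (mod 4913)
  r_3 = 33274 (mod 83521)
Final: r_3 = 33274, and one checks f(r_3) ≡ 0 mod 17^4.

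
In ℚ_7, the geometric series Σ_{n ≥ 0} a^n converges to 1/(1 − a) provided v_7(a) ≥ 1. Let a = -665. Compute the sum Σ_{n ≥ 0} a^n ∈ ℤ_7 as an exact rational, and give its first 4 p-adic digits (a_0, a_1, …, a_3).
Σ a^n = 1/(1 − a) = 1/666;  first 4 digits = (1, 3, 2, 5)

v_7(a) = 1 ≥ 1, so the series converges in ℤ_7 to 1/(1 − a) = 1/(1 − (-665)) = 1/666. Expand this rational in ℤ_7: compute digits iteratively via d_i = x_i mod 7, x_{i+1} = (x_i − d_i)/7. The first 4 digits are (1, 3, 2, 5).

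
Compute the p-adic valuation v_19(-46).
v_19(-46) = 0

v_19(n) is the largest exponent k such that 19^k divides n. Factor out: -46 = -19^0 · 46. (Sign doesn't affect v_p.) So v_19(-46) = 0.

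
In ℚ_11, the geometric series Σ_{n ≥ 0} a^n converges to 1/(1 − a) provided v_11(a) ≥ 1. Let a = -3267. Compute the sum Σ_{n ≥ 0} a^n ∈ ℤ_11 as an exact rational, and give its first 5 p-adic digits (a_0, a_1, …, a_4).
Σ a^n = 1/(1 − a) = 1/3268;  first 5 digits = (1, 0, 6, 8, 2)

v_11(a) = 2 ≥ 1, so the series converges in ℤ_11 to 1/(1 − a) = 1/(1 − (-3267)) = 1/3268. Expand this rational in ℤ_11: compute digits iteratively via d_i = x_i mod 11, x_{i+1} = (x_i − d_i)/11. The first 5 digits are (1, 0, 6, 8, 2).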